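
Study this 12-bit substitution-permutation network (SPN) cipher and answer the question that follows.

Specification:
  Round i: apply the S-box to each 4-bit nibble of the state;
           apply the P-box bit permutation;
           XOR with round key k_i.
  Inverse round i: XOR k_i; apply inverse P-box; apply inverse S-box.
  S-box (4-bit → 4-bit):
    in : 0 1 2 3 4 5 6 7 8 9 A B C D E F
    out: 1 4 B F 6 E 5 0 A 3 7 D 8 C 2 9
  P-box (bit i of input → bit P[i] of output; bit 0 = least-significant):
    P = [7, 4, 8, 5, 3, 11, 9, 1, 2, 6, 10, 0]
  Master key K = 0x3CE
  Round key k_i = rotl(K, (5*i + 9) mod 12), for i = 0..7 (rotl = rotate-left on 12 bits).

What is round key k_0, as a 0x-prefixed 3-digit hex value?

K = 0x3CE
k_0 = rotl(K, (5*0+9) mod 12) = rotl(K, 9) = 0xC79

0xC79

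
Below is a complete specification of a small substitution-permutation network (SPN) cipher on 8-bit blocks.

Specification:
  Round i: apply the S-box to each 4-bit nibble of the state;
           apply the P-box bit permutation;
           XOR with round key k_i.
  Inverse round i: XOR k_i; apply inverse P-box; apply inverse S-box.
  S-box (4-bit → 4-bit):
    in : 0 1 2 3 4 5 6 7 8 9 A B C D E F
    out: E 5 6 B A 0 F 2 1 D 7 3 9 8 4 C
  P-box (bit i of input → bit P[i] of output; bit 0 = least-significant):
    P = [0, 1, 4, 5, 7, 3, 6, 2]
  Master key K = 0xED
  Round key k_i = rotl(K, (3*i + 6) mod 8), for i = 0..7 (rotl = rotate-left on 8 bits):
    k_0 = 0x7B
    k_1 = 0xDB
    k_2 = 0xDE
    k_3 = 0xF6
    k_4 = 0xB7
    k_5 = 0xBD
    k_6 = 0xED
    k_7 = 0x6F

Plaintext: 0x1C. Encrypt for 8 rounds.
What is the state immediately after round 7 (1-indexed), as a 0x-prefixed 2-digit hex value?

0xE6

s_0 = plaintext = 0x1C
s_1 = Round(s_0, k_0) = 0x9A
s_2 = Round(s_1, k_1) = 0x0C
s_3 = Round(s_2, k_2) = 0xB3
s_4 = Round(s_3, k_3) = 0x5D
s_5 = Round(s_4, k_4) = 0x97
s_6 = Round(s_5, k_5) = 0x7B
s_7 = Round(s_6, k_6) = 0xE6
s_8 = Round(s_7, k_7) = 0x1C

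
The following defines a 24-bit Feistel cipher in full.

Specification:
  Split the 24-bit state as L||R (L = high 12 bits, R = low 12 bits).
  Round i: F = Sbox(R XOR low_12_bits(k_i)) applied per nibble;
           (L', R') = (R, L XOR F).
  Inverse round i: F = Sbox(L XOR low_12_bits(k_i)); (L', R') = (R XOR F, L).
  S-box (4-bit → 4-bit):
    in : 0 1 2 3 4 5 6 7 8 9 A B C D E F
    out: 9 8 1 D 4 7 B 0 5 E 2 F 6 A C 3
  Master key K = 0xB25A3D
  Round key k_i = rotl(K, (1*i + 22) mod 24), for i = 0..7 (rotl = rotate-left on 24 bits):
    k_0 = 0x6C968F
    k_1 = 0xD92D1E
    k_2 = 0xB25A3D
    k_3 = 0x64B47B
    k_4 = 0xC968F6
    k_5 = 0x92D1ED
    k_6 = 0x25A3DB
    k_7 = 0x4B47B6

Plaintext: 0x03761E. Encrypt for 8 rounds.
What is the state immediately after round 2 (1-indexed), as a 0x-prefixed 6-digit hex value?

s_0 = plaintext = 0x03761E
s_1 = Round(s_0, k_0) = 0x61E9DF
s_2 = Round(s_1, k_1) = 0x9DF276
s_3 = Round(s_2, k_2) = 0x276C90
s_4 = Round(s_3, k_3) = 0xC907B9
s_5 = Round(s_4, k_4) = 0x7B9FD3
s_6 = Round(s_5, k_5) = 0xFD3B65
s_7 = Round(s_6, k_6) = 0xB65A2F
s_8 = Round(s_7, k_7) = 0xA2F18B

0x9DF276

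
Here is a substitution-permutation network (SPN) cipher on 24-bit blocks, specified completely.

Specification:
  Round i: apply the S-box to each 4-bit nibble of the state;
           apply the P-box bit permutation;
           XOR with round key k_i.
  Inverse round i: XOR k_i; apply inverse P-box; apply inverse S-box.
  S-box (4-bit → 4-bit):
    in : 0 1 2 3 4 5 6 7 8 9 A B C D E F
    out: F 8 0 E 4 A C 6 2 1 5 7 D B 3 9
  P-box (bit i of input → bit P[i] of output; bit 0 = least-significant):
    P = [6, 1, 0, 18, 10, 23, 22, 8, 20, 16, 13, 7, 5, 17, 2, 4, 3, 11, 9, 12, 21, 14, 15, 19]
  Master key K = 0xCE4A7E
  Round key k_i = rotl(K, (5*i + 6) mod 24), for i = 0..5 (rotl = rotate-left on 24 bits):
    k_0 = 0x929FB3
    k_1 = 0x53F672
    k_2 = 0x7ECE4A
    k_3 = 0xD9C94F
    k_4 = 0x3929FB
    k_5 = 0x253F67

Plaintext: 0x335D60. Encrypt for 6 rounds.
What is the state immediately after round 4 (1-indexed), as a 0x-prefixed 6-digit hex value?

s_0 = plaintext = 0x335D60
s_1 = Round(s_0, k_0) = 0xCD4460
s_2 = Round(s_1, k_1) = 0x3F4F3D
s_3 = Round(s_2, k_2) = 0xA21F84
s_4 = Round(s_3, k_3) = 0x6949DE
s_5 = Round(s_4, k_4) = 0xA1ACB5
s_6 = Round(s_5, k_5) = 0xD18BC1

0x6949DE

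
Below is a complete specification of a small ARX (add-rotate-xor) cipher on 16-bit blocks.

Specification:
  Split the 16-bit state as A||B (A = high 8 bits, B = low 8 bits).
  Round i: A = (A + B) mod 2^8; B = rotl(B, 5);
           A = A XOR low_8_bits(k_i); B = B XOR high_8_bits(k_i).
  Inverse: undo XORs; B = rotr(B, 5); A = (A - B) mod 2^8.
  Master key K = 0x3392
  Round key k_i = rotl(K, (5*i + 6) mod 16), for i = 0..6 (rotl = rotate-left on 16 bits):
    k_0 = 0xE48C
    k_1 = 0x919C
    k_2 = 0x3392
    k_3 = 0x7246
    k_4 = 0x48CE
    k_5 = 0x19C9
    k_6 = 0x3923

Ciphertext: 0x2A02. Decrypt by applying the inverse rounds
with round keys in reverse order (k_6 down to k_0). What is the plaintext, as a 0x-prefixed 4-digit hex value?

0x3125

s_0 = ciphertext = 0x2A02
s_1 = InvRound(s_0, k_6) = 0x30D9
s_2 = InvRound(s_1, k_5) = 0xF306
s_3 = InvRound(s_2, k_4) = 0xCB72
s_4 = InvRound(s_3, k_3) = 0x8D00
s_5 = InvRound(s_4, k_2) = 0x8699
s_6 = InvRound(s_5, k_1) = 0xDA40
s_7 = InvRound(s_6, k_0) = 0x3125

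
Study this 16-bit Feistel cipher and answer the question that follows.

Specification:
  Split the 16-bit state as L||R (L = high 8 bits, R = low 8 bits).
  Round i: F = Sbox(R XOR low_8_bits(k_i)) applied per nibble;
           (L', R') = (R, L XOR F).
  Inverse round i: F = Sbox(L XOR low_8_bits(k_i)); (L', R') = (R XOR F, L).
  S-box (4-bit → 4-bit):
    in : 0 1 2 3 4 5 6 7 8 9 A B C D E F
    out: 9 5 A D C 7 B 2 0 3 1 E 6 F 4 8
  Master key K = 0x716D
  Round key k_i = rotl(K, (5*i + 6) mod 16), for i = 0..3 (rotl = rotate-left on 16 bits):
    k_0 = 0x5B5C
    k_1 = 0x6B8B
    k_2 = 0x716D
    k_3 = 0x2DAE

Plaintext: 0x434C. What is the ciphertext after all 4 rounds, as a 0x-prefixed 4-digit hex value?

s_0 = plaintext = 0x434C
s_1 = Round(s_0, k_0) = 0x4C1A
s_2 = Round(s_1, k_1) = 0x1A79
s_3 = Round(s_2, k_2) = 0x7946
s_4 = Round(s_3, k_3) = 0x4639

0x4639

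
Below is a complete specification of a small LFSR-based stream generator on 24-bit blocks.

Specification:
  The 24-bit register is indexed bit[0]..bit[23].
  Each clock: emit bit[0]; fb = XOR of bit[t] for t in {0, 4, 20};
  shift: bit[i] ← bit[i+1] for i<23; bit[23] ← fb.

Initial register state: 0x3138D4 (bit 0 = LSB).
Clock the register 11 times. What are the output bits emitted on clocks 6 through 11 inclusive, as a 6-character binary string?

011000

reg_0 = 0x3138D4
clock 1: out=0, reg = 0x189C6A
clock 2: out=0, reg = 0x8C4E35
clock 3: out=1, reg = 0x46271A
clock 4: out=0, reg = 0xA3138D
clock 5: out=1, reg = 0xD189C6
clock 6: out=0, reg = 0xE8C4E3
clock 7: out=1, reg = 0xF46271
clock 8: out=1, reg = 0xFA3138
clock 9: out=0, reg = 0x7D189C
clock 10: out=0, reg = 0x3E8C4E
clock 11: out=0, reg = 0x9F4627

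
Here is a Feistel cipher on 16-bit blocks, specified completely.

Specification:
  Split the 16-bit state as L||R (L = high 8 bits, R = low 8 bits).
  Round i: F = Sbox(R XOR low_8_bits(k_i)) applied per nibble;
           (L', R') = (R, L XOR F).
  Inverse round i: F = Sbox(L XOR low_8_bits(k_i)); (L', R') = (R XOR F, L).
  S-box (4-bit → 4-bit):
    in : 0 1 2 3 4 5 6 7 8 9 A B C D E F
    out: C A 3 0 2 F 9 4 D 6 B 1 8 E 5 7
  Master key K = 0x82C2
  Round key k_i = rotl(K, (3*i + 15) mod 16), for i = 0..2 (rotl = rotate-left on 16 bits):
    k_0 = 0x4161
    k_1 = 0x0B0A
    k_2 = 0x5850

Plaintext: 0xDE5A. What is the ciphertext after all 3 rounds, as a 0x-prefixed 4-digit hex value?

0xB580

s_0 = plaintext = 0xDE5A
s_1 = Round(s_0, k_0) = 0x5ADF
s_2 = Round(s_1, k_1) = 0xDFB5
s_3 = Round(s_2, k_2) = 0xB580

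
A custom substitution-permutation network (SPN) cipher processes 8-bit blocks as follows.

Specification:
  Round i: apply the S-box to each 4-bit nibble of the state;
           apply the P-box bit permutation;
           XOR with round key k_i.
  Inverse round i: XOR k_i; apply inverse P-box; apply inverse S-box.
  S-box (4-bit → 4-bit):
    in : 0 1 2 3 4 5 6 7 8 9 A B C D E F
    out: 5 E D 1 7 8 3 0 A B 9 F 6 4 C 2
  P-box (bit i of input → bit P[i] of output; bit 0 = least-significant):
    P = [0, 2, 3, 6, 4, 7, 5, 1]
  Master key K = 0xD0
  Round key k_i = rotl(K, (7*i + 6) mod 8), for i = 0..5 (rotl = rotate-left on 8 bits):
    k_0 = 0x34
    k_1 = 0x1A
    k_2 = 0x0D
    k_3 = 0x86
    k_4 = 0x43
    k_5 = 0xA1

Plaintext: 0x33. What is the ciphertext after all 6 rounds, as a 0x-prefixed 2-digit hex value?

s_0 = plaintext = 0x33
s_1 = Round(s_0, k_0) = 0x25
s_2 = Round(s_1, k_1) = 0x68
s_3 = Round(s_2, k_2) = 0xD9
s_4 = Round(s_3, k_3) = 0xE3
s_5 = Round(s_4, k_4) = 0x60
s_6 = Round(s_5, k_5) = 0x38

0x38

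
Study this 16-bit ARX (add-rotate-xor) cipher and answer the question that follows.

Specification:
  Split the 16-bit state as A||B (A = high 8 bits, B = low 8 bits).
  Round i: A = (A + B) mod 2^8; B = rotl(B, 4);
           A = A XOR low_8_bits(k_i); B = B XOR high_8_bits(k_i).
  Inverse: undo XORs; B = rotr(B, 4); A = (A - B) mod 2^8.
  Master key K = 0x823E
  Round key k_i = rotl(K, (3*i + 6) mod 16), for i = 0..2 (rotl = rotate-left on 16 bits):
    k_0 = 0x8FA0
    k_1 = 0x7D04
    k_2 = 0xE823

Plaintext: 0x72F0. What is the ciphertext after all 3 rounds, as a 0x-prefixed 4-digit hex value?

s_0 = plaintext = 0x72F0
s_1 = Round(s_0, k_0) = 0xC280
s_2 = Round(s_1, k_1) = 0x4675
s_3 = Round(s_2, k_2) = 0x98BF

0x98BF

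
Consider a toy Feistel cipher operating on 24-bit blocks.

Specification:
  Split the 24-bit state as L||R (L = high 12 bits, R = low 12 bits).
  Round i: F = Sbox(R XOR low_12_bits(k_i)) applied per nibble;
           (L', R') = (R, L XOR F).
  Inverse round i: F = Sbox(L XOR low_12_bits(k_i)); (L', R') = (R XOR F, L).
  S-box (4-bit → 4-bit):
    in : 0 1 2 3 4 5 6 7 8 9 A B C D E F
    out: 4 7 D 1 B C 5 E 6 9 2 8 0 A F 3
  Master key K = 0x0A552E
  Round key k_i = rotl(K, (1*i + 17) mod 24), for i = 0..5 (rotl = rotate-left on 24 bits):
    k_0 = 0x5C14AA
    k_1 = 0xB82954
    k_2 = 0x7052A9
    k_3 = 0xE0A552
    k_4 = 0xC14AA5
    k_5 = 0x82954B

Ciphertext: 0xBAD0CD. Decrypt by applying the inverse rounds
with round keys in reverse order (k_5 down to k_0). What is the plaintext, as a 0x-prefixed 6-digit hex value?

s_0 = ciphertext = 0xBAD0CD
s_1 = InvRound(s_0, k_5) = 0xF38BAD
s_2 = InvRound(s_1, k_4) = 0x737F38
s_3 = InvRound(s_2, k_3) = 0x264737
s_4 = InvRound(s_3, k_2) = 0x33D264
s_5 = InvRound(s_4, k_1) = 0x03D33D
s_6 = InvRound(s_5, k_0) = 0x8A303D

0x8A303D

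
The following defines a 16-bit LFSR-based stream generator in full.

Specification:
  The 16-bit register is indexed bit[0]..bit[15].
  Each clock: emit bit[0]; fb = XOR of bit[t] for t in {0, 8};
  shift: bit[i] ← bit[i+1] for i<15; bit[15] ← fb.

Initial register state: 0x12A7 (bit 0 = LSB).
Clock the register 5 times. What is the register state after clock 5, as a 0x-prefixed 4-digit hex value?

0xA895

reg_0 = 0x12A7
clock 1: out=1, reg = 0x8953
clock 2: out=1, reg = 0x44A9
clock 3: out=1, reg = 0xA254
clock 4: out=0, reg = 0x512A
clock 5: out=0, reg = 0xA895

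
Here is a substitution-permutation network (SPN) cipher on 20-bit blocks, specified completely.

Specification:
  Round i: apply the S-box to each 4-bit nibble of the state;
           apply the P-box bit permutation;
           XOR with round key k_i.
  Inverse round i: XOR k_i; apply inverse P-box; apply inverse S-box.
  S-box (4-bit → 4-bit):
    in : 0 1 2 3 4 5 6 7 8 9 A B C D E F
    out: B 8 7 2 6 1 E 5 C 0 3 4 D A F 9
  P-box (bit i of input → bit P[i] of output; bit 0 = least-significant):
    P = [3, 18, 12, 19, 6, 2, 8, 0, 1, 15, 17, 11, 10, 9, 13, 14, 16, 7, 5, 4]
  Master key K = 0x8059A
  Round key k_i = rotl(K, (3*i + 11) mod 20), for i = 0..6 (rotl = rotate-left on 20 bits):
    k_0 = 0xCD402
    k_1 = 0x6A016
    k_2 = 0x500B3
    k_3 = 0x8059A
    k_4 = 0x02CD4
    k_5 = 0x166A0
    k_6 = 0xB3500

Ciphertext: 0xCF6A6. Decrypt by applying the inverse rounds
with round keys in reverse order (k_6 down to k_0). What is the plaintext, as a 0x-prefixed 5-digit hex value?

0xDE879

s_0 = ciphertext = 0xCF6A6
s_1 = InvRound(s_0, k_6) = 0x2D243
s_2 = InvRound(s_1, k_5) = 0x272FB
s_3 = InvRound(s_2, k_4) = 0xB0CD7
s_4 = InvRound(s_3, k_3) = 0x598E5
s_5 = InvRound(s_4, k_2) = 0x190AB
s_6 = InvRound(s_5, k_1) = 0xEBBD2
s_7 = InvRound(s_6, k_0) = 0xDE879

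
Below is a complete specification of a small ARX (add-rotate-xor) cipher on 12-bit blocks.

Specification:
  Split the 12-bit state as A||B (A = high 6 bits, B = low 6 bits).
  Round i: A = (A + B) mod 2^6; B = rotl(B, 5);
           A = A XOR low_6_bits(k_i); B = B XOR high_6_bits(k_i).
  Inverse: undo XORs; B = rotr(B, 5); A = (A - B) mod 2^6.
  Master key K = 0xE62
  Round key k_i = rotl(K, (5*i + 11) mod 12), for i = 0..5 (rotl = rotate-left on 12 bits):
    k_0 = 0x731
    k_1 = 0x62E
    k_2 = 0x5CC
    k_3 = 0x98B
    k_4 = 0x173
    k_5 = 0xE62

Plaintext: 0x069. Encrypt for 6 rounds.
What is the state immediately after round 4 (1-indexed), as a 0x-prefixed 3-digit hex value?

0x34E

s_0 = plaintext = 0x069
s_1 = Round(s_0, k_0) = 0x6E8
s_2 = Round(s_1, k_1) = 0xB4C
s_3 = Round(s_2, k_2) = 0xD51
s_4 = Round(s_3, k_3) = 0x34E
s_5 = Round(s_4, k_4) = 0xA02
s_6 = Round(s_5, k_5) = 0x238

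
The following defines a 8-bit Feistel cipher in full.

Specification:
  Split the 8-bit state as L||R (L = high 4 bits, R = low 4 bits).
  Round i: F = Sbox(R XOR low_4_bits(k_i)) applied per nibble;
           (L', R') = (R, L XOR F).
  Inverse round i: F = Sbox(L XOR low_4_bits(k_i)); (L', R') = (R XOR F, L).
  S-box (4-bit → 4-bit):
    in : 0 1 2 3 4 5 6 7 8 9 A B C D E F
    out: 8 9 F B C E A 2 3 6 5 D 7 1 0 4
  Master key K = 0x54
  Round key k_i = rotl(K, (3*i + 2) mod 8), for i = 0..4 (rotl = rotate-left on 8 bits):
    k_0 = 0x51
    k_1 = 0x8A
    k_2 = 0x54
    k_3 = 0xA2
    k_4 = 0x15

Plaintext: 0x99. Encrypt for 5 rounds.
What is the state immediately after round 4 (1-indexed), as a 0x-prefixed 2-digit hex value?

0x4B

s_0 = plaintext = 0x99
s_1 = Round(s_0, k_0) = 0x9A
s_2 = Round(s_1, k_1) = 0xA1
s_3 = Round(s_2, k_2) = 0x14
s_4 = Round(s_3, k_3) = 0x4B
s_5 = Round(s_4, k_4) = 0xB4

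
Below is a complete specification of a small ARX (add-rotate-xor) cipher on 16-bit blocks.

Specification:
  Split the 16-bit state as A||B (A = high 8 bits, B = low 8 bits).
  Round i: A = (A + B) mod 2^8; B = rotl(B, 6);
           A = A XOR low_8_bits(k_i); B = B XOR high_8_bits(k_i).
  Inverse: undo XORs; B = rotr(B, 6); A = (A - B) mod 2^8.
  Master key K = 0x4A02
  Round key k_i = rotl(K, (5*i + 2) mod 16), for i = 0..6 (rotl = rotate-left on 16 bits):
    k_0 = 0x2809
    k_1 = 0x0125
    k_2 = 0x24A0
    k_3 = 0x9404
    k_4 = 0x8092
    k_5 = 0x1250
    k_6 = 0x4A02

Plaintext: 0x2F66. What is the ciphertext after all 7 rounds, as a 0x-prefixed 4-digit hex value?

0x33EB

s_0 = plaintext = 0x2F66
s_1 = Round(s_0, k_0) = 0x9CB1
s_2 = Round(s_1, k_1) = 0x686D
s_3 = Round(s_2, k_2) = 0x757F
s_4 = Round(s_3, k_3) = 0xF04B
s_5 = Round(s_4, k_4) = 0xA952
s_6 = Round(s_5, k_5) = 0xAB86
s_7 = Round(s_6, k_6) = 0x33EB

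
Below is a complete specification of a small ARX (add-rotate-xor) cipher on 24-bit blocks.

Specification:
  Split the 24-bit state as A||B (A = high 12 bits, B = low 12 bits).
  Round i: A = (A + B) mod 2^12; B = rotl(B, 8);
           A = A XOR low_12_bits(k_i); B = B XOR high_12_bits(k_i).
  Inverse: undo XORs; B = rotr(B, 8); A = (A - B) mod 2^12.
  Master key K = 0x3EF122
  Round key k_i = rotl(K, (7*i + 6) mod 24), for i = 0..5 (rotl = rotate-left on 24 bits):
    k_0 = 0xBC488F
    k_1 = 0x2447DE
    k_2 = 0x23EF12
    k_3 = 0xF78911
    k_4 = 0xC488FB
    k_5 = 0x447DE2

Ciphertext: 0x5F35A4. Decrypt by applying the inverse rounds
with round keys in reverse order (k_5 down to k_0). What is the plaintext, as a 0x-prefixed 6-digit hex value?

s_0 = ciphertext = 0x5F35A4
s_1 = InvRound(s_0, k_5) = 0x9E0E31
s_2 = InvRound(s_1, k_4) = 0x989792
s_3 = InvRound(s_2, k_3) = 0x1F0EA8
s_4 = InvRound(s_3, k_2) = 0x57696C
s_5 = InvRound(s_4, k_1) = 0x01D28B
s_6 = InvRound(s_5, k_0) = 0x3994F9

0x3994F9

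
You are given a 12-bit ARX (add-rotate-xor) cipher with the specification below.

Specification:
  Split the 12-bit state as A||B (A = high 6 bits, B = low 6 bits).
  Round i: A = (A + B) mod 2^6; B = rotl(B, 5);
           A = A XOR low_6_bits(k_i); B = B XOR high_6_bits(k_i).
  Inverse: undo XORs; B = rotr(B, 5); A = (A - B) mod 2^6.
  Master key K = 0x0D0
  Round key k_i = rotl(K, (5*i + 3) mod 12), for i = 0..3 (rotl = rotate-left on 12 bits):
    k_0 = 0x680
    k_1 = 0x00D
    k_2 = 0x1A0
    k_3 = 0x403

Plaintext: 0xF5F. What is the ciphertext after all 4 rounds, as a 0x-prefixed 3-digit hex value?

s_0 = plaintext = 0xF5F
s_1 = Round(s_0, k_0) = 0x735
s_2 = Round(s_1, k_1) = 0x73A
s_3 = Round(s_2, k_2) = 0xD9B
s_4 = Round(s_3, k_3) = 0x4BD

0x4BD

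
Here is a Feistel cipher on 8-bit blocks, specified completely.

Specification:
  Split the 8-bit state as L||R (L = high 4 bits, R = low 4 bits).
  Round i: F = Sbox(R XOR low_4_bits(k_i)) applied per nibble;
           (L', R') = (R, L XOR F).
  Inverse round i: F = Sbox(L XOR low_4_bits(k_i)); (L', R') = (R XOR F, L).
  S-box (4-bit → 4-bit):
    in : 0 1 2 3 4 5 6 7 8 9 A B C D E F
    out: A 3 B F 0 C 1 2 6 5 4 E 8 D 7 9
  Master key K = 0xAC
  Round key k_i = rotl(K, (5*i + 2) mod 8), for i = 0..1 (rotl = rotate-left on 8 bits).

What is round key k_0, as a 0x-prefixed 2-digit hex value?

K = 0xAC
k_0 = rotl(K, (5*0+2) mod 8) = rotl(K, 2) = 0xB2

0xB2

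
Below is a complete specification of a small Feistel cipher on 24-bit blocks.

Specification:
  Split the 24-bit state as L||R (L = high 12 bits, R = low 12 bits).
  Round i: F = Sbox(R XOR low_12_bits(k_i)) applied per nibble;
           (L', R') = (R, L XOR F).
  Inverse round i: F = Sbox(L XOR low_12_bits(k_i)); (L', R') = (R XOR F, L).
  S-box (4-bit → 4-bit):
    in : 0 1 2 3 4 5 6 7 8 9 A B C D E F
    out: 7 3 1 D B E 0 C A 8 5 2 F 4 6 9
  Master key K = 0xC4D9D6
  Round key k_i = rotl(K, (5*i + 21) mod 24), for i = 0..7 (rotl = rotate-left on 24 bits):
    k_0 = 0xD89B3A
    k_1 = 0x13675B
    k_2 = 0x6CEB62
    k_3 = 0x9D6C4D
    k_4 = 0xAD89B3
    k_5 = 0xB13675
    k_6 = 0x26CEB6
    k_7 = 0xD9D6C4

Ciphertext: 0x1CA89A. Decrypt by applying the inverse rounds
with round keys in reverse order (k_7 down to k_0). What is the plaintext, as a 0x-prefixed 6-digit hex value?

0xA64D81

s_0 = ciphertext = 0x1CA89A
s_1 = InvRound(s_0, k_7) = 0x4EC1CA
s_2 = InvRound(s_1, k_6) = 0x42F4EC
s_3 = InvRound(s_2, k_5) = 0x50942F
s_4 = InvRound(s_3, k_4) = 0xB0A509
s_5 = InvRound(s_4, k_3) = 0x9B5B0A
s_6 = InvRound(s_5, k_2) = 0xA469B5
s_7 = InvRound(s_6, k_1) = 0xD81A46
s_8 = InvRound(s_7, k_0) = 0xA64D81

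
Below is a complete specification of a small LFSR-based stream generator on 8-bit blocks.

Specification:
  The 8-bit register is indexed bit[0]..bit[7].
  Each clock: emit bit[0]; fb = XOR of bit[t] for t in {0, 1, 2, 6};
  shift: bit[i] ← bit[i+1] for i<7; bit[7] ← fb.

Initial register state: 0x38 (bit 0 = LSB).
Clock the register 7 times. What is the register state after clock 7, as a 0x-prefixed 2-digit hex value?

0x44

reg_0 = 0x38
clock 1: out=0, reg = 0x1C
clock 2: out=0, reg = 0x8E
clock 3: out=0, reg = 0x47
clock 4: out=1, reg = 0x23
clock 5: out=1, reg = 0x11
clock 6: out=1, reg = 0x88
clock 7: out=0, reg = 0x44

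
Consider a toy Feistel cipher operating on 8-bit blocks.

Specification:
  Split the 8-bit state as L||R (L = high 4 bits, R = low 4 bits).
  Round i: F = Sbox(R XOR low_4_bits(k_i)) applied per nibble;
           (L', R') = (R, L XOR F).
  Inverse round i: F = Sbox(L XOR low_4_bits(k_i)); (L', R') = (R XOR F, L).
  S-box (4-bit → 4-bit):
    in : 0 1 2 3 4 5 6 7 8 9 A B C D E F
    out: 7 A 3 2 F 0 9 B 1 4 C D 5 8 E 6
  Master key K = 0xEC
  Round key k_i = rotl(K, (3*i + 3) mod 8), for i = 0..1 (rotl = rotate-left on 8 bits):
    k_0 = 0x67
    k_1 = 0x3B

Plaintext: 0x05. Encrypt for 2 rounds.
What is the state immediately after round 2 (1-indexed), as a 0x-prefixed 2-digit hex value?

s_0 = plaintext = 0x05
s_1 = Round(s_0, k_0) = 0x53
s_2 = Round(s_1, k_1) = 0x34

0x34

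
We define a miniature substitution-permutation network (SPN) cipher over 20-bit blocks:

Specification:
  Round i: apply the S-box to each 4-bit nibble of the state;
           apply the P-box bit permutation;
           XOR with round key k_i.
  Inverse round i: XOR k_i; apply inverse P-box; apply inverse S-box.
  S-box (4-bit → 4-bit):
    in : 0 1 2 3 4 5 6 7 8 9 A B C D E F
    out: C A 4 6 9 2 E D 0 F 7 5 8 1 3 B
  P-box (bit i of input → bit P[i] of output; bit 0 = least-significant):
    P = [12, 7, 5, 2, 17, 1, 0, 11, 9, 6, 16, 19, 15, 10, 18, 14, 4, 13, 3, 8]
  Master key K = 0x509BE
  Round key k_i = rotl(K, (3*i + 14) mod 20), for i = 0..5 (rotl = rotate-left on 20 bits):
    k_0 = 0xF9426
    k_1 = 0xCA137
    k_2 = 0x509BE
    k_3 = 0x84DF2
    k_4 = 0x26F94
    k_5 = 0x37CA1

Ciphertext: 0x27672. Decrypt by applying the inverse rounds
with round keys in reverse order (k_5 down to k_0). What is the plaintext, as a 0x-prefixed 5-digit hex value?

0x2AC57

s_0 = ciphertext = 0x27672
s_1 = InvRound(s_0, k_5) = 0xD8A65
s_2 = InvRound(s_1, k_4) = 0xF96B3
s_3 = InvRound(s_2, k_3) = 0xC7A7D
s_4 = InvRound(s_3, k_2) = 0x1C93E
s_5 = InvRound(s_4, k_1) = 0x30008
s_6 = InvRound(s_5, k_0) = 0x2AC57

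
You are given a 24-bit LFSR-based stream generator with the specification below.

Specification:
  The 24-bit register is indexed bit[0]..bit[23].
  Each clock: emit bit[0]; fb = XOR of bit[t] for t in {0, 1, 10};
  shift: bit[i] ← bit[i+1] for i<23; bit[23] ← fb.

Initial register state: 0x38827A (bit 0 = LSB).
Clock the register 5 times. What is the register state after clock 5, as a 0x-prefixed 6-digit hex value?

0x39C413

reg_0 = 0x38827A
clock 1: out=0, reg = 0x9C413D
clock 2: out=1, reg = 0xCE209E
clock 3: out=0, reg = 0xE7104F
clock 4: out=1, reg = 0x738827
clock 5: out=1, reg = 0x39C413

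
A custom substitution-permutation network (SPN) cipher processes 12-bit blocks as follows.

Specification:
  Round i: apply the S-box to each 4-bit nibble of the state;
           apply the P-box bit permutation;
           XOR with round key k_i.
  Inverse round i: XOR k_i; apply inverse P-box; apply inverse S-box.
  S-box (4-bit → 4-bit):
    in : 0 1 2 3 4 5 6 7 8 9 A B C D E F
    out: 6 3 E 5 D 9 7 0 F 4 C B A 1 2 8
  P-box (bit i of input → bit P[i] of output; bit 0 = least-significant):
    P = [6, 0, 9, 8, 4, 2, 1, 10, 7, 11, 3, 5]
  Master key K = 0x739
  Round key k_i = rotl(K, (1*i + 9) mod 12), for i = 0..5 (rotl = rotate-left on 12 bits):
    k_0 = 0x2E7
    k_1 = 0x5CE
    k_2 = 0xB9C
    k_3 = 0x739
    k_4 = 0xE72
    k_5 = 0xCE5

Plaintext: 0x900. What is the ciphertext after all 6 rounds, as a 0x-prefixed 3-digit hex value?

0x73E

s_0 = plaintext = 0x900
s_1 = Round(s_0, k_0) = 0x0E8
s_2 = Round(s_1, k_1) = 0xE83
s_3 = Round(s_2, k_2) = 0x5CA
s_4 = Round(s_3, k_3) = 0x09D
s_5 = Round(s_4, k_4) = 0x638
s_6 = Round(s_5, k_5) = 0x73E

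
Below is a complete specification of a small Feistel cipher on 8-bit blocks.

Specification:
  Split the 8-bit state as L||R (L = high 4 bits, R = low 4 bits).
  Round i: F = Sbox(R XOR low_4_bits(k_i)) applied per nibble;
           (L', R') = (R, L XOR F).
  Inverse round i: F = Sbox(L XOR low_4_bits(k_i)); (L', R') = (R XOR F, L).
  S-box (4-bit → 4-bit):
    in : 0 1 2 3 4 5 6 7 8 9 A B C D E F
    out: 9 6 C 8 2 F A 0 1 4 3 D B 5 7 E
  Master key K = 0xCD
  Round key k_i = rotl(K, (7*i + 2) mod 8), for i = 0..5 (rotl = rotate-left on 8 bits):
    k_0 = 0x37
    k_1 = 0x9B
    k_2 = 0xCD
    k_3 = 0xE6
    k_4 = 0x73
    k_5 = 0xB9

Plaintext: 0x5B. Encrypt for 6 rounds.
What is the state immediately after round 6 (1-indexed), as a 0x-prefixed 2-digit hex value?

0x1E

s_0 = plaintext = 0x5B
s_1 = Round(s_0, k_0) = 0xBE
s_2 = Round(s_1, k_1) = 0xE4
s_3 = Round(s_2, k_2) = 0x4A
s_4 = Round(s_3, k_3) = 0xAF
s_5 = Round(s_4, k_4) = 0xF1
s_6 = Round(s_5, k_5) = 0x1E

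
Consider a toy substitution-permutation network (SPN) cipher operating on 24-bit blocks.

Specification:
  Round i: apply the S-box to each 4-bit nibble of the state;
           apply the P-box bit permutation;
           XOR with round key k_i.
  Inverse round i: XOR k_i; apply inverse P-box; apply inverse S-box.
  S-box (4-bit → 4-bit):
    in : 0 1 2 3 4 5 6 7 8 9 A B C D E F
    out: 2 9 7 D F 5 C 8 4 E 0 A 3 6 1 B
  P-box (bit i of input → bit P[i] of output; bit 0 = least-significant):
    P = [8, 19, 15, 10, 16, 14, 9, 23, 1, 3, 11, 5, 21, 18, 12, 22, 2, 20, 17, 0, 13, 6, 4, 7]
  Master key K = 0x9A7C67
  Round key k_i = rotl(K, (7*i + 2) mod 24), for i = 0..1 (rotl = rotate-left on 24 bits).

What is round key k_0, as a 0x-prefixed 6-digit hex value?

K = 0x9A7C67
k_0 = rotl(K, (7*0+2) mod 24) = rotl(K, 2) = 0x69F19E

0x69F19E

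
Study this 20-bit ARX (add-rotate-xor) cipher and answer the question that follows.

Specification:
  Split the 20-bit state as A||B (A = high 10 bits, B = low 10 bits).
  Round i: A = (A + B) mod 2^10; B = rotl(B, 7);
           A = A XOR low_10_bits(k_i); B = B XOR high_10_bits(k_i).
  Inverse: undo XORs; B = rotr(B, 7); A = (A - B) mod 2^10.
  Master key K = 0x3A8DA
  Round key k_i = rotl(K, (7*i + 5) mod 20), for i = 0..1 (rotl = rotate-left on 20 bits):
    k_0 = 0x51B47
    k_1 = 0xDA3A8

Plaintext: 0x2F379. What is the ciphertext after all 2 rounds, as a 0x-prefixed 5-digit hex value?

0xACFDD

s_0 = plaintext = 0x2F379
s_1 = Round(s_0, k_0) = 0xDC9A9
s_2 = Round(s_1, k_1) = 0xACFDD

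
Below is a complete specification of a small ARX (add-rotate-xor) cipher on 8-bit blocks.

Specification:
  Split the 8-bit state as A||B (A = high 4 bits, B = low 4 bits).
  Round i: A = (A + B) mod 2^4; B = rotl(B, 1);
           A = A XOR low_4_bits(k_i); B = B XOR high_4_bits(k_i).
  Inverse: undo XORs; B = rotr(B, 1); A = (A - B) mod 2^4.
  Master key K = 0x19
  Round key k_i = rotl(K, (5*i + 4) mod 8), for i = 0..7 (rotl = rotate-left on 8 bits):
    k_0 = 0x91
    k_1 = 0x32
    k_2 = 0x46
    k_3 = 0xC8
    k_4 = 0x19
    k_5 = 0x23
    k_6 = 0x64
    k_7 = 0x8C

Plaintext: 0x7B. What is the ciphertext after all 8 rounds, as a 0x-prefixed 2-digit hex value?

s_0 = plaintext = 0x7B
s_1 = Round(s_0, k_0) = 0x3E
s_2 = Round(s_1, k_1) = 0x3E
s_3 = Round(s_2, k_2) = 0x79
s_4 = Round(s_3, k_3) = 0x8F
s_5 = Round(s_4, k_4) = 0xEE
s_6 = Round(s_5, k_5) = 0xFF
s_7 = Round(s_6, k_6) = 0xA9
s_8 = Round(s_7, k_7) = 0xFB

0xFB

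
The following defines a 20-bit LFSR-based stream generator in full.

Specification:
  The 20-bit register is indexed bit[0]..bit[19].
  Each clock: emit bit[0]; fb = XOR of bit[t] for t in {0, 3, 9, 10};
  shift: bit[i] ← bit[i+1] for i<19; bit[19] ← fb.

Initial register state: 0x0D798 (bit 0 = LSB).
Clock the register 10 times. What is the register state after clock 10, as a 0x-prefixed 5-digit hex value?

reg_0 = 0x0D798
clock 1: out=0, reg = 0x86BCC
clock 2: out=0, reg = 0x435E6
clock 3: out=0, reg = 0xA1AF3
clock 4: out=1, reg = 0x50D79
clock 5: out=1, reg = 0xA86BC
clock 6: out=0, reg = 0xD435E
clock 7: out=0, reg = 0x6A1AF
clock 8: out=1, reg = 0x350D7
clock 9: out=1, reg = 0x9A86B
clock 10: out=1, reg = 0x4D435

0x4D435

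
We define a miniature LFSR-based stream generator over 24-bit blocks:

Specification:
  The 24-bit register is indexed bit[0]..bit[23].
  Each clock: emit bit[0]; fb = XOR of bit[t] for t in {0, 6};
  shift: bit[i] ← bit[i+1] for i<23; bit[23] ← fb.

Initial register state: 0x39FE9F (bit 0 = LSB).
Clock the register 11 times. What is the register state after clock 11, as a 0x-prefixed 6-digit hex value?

reg_0 = 0x39FE9F
clock 1: out=1, reg = 0x9CFF4F
clock 2: out=1, reg = 0x4E7FA7
clock 3: out=1, reg = 0xA73FD3
clock 4: out=1, reg = 0x539FE9
clock 5: out=1, reg = 0x29CFF4
clock 6: out=0, reg = 0x94E7FA
clock 7: out=0, reg = 0xCA73FD
clock 8: out=1, reg = 0x6539FE
clock 9: out=0, reg = 0xB29CFF
clock 10: out=1, reg = 0x594E7F
clock 11: out=1, reg = 0x2CA73F

0x2CA73F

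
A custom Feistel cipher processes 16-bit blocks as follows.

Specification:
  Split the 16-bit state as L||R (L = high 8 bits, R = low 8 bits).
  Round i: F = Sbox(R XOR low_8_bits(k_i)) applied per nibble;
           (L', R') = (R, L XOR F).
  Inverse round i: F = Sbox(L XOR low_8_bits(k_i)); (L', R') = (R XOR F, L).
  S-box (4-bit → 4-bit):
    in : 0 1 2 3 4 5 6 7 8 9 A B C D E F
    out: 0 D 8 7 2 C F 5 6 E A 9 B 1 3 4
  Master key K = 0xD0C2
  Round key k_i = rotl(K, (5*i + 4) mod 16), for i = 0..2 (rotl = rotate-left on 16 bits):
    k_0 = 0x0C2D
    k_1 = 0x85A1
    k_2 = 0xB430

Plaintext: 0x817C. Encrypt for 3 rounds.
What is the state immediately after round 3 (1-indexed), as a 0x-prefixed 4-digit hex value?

s_0 = plaintext = 0x817C
s_1 = Round(s_0, k_0) = 0x7C4C
s_2 = Round(s_1, k_1) = 0x4C4D
s_3 = Round(s_2, k_2) = 0x4D1D

0x4D1D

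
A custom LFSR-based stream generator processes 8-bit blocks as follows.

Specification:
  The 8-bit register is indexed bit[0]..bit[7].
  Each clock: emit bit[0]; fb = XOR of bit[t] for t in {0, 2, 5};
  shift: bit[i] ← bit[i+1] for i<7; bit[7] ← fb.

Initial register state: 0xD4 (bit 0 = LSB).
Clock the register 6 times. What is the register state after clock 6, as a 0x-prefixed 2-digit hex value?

reg_0 = 0xD4
clock 1: out=0, reg = 0xEA
clock 2: out=0, reg = 0xF5
clock 3: out=1, reg = 0xFA
clock 4: out=0, reg = 0xFD
clock 5: out=1, reg = 0xFE
clock 6: out=0, reg = 0x7F

0x7F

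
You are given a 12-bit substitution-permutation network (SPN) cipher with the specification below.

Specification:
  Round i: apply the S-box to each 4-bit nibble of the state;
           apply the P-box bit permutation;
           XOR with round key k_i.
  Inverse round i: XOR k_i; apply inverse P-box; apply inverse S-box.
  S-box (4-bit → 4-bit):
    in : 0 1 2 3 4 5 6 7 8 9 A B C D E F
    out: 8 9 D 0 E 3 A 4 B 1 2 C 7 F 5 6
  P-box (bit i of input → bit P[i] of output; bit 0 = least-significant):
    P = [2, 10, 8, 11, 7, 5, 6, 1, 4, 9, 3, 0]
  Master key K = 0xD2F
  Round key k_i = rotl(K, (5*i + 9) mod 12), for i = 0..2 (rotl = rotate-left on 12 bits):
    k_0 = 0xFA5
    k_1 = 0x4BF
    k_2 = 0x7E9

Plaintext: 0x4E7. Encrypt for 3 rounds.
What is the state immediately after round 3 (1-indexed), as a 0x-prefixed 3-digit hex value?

0xF4F

s_0 = plaintext = 0x4E7
s_1 = Round(s_0, k_0) = 0xC6C
s_2 = Round(s_1, k_1) = 0x381
s_3 = Round(s_2, k_2) = 0xF4F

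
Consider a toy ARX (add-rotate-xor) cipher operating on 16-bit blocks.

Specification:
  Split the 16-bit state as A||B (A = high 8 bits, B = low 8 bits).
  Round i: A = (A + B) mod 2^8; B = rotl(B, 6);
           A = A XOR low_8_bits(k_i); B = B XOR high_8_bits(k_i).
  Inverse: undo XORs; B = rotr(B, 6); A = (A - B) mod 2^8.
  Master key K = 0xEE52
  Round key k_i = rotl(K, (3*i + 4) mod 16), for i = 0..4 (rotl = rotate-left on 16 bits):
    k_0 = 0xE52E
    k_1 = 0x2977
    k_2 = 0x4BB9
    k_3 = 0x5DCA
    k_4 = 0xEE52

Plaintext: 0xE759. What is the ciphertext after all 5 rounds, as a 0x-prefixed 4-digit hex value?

0xBB1A

s_0 = plaintext = 0xE759
s_1 = Round(s_0, k_0) = 0x6EB3
s_2 = Round(s_1, k_1) = 0x56C5
s_3 = Round(s_2, k_2) = 0xA23A
s_4 = Round(s_3, k_3) = 0x16D3
s_5 = Round(s_4, k_4) = 0xBB1A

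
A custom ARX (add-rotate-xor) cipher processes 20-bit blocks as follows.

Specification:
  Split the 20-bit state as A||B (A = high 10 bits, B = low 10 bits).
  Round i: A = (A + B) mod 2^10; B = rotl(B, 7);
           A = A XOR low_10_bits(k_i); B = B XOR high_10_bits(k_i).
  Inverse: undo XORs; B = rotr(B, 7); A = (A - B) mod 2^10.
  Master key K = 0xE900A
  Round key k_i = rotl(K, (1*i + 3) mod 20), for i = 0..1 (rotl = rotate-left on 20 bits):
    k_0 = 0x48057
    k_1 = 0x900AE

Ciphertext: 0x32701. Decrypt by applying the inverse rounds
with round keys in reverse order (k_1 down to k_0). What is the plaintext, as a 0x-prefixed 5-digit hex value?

s_0 = ciphertext = 0x32701
s_1 = InvRound(s_0, k_1) = 0x9760A
s_2 = InvRound(s_1, k_0) = 0x2D156

0x2D156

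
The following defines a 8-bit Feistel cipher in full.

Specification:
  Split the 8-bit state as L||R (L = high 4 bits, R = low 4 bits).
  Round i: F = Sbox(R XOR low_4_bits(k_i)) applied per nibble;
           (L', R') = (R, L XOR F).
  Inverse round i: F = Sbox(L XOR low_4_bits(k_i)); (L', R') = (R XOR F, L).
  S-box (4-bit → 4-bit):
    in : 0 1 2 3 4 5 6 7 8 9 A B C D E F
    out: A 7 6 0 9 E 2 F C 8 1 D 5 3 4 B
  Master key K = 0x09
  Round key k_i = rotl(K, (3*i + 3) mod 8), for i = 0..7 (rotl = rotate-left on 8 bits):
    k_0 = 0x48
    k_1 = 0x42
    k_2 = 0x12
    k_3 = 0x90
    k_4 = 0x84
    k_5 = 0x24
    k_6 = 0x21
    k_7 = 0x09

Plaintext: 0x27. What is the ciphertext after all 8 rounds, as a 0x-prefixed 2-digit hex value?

s_0 = plaintext = 0x27
s_1 = Round(s_0, k_0) = 0x79
s_2 = Round(s_1, k_1) = 0x9A
s_3 = Round(s_2, k_2) = 0xA5
s_4 = Round(s_3, k_3) = 0x54
s_5 = Round(s_4, k_4) = 0x4F
s_6 = Round(s_5, k_5) = 0xF9
s_7 = Round(s_6, k_6) = 0x93
s_8 = Round(s_7, k_7) = 0x38

0x38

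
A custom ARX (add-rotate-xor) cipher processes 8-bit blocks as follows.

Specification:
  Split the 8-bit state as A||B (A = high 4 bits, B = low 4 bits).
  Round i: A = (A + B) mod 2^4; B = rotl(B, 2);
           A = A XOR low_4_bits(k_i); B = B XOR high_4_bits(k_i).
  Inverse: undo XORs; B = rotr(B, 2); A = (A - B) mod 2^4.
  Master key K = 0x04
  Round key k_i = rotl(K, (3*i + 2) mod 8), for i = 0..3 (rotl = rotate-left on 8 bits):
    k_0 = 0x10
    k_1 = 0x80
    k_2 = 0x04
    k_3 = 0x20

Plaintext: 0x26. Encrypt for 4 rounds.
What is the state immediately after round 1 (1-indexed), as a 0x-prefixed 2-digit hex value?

0x88

s_0 = plaintext = 0x26
s_1 = Round(s_0, k_0) = 0x88
s_2 = Round(s_1, k_1) = 0x0A
s_3 = Round(s_2, k_2) = 0xEA
s_4 = Round(s_3, k_3) = 0x88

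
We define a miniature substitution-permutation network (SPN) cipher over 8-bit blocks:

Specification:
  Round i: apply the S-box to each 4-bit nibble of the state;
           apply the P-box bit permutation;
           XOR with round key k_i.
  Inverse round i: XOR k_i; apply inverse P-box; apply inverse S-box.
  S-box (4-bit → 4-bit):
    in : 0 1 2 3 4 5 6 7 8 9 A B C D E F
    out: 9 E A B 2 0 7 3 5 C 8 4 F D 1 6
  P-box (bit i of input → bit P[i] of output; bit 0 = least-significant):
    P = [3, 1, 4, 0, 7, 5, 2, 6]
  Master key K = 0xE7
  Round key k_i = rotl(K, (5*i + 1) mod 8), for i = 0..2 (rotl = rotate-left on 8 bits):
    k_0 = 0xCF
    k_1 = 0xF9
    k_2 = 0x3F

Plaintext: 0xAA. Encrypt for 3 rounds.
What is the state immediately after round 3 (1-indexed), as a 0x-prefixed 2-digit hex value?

0x9F

s_0 = plaintext = 0xAA
s_1 = Round(s_0, k_0) = 0x8E
s_2 = Round(s_1, k_1) = 0x75
s_3 = Round(s_2, k_2) = 0x9F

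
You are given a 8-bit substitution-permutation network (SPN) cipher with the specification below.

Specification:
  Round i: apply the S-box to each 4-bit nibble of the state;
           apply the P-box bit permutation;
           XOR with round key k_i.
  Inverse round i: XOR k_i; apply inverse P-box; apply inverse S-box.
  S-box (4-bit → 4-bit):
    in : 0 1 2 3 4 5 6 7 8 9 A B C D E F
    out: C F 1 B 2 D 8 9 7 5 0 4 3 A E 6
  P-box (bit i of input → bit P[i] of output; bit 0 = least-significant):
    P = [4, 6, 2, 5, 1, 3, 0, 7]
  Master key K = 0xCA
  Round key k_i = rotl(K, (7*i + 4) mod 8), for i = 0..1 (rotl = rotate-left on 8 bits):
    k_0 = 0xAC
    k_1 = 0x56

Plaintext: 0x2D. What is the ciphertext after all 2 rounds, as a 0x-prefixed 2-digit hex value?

s_0 = plaintext = 0x2D
s_1 = Round(s_0, k_0) = 0xCE
s_2 = Round(s_1, k_1) = 0x38

0x38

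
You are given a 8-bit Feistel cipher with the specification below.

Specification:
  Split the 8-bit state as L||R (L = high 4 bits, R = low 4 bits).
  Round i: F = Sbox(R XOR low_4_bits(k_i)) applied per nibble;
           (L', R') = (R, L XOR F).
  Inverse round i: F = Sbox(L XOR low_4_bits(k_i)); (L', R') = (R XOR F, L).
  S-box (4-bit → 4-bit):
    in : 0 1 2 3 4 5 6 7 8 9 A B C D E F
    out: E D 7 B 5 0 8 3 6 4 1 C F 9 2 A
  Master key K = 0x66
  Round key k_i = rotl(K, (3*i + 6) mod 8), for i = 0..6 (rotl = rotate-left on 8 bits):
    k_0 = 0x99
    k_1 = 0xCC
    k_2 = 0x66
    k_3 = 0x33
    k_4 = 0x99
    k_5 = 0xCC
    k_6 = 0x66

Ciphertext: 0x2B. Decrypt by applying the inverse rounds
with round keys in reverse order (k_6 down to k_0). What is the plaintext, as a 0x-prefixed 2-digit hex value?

0xD4

s_0 = ciphertext = 0x2B
s_1 = InvRound(s_0, k_6) = 0xE2
s_2 = InvRound(s_1, k_5) = 0x5E
s_3 = InvRound(s_2, k_4) = 0x15
s_4 = InvRound(s_3, k_3) = 0x21
s_5 = InvRound(s_4, k_2) = 0x42
s_6 = InvRound(s_5, k_1) = 0x44
s_7 = InvRound(s_6, k_0) = 0xD4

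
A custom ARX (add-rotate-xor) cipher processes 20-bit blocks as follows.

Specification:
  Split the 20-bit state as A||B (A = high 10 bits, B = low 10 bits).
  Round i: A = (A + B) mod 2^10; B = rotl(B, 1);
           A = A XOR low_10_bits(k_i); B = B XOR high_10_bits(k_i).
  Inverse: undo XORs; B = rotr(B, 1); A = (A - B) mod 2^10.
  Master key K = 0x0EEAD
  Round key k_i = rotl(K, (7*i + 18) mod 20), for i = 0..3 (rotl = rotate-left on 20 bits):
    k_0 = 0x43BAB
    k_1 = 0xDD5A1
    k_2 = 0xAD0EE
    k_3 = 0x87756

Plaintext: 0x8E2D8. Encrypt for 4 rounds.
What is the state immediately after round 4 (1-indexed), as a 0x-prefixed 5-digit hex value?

s_0 = plaintext = 0x8E2D8
s_1 = Round(s_0, k_0) = 0xAECBF
s_2 = Round(s_1, k_1) = 0xB6E0B
s_3 = Round(s_2, k_2) = 0x022A3
s_4 = Round(s_3, k_3) = 0x7F75A

0x7F75A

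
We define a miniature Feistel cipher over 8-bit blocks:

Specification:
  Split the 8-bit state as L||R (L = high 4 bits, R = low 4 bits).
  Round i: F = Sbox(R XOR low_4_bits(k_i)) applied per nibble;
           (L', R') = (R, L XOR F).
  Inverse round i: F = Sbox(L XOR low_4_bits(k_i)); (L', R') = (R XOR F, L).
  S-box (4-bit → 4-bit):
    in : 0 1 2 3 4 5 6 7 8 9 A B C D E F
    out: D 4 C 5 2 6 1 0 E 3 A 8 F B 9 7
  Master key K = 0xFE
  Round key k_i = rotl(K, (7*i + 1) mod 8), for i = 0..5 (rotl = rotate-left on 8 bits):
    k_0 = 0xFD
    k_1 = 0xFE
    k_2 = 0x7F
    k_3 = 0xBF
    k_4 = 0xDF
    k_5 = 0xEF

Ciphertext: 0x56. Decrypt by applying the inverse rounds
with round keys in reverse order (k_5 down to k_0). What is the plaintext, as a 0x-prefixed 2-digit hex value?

0x14

s_0 = ciphertext = 0x56
s_1 = InvRound(s_0, k_5) = 0xC5
s_2 = InvRound(s_1, k_4) = 0x0C
s_3 = InvRound(s_2, k_3) = 0xB0
s_4 = InvRound(s_3, k_2) = 0x2B
s_5 = InvRound(s_4, k_1) = 0x42
s_6 = InvRound(s_5, k_0) = 0x14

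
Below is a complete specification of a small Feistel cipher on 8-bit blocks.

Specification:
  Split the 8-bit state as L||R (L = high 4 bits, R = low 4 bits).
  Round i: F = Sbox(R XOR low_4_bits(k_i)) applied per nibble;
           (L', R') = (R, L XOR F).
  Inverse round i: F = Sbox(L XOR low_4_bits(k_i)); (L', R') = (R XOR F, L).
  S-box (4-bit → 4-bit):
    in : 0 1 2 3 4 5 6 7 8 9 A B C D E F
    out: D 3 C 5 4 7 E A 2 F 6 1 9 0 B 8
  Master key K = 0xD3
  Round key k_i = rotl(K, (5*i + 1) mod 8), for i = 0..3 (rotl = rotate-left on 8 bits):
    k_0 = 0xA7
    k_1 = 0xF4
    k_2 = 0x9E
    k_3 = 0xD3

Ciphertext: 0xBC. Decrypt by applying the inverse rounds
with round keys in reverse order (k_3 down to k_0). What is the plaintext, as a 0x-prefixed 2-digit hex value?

s_0 = ciphertext = 0xBC
s_1 = InvRound(s_0, k_3) = 0xEB
s_2 = InvRound(s_1, k_2) = 0x6E
s_3 = InvRound(s_2, k_1) = 0x26
s_4 = InvRound(s_3, k_0) = 0x12

0x12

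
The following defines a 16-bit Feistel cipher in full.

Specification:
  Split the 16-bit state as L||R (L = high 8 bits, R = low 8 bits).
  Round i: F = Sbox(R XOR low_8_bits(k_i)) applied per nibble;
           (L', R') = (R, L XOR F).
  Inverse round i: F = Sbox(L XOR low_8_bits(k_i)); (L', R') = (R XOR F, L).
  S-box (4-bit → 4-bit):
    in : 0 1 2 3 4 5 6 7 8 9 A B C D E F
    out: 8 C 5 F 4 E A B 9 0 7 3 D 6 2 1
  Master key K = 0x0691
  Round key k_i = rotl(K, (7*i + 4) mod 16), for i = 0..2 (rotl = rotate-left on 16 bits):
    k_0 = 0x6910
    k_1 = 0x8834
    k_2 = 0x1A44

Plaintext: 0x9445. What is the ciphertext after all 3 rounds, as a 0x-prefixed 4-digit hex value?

s_0 = plaintext = 0x9445
s_1 = Round(s_0, k_0) = 0x457A
s_2 = Round(s_1, k_1) = 0x7A07
s_3 = Round(s_2, k_2) = 0x0735

0x0735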